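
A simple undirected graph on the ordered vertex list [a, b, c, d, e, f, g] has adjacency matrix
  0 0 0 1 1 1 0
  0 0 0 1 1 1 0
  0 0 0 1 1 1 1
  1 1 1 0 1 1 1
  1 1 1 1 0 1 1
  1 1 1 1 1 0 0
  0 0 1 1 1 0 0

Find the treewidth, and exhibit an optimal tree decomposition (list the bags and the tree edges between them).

The largest bag has 4 vertices, giving width 3; this decomposition certifies tw(G) ≤ 3. Conversely, {c, d, e, g} is a clique of size 4, and the vertices of any clique must share a bag in every tree decomposition; so some bag has ≥ 4 vertices and tw(G) ≥ 3. Combining the bounds, tw(G) = 3.

Treewidth 3.
Bags: B1 = {c, d, e, f}  B2 = {c, d, e, g}  B3 = {a, d, e, f}  B4 = {b, d, e, f}
Tree: B1–B2, B1–B3, B3–B4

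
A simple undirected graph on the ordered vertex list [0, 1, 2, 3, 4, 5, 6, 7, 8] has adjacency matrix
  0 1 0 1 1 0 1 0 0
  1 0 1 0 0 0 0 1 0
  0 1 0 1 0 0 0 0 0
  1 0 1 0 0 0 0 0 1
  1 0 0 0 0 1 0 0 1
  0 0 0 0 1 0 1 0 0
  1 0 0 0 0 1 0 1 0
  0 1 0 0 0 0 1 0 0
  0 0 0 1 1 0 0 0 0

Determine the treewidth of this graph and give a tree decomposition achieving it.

Treewidth 3.
Bags: B1 = {1, 2, 6, 7}  B2 = {0, 1, 2, 6}  B3 = {0, 2, 3, 6}  B4 = {0, 3, 5, 6}  B5 = {0, 3, 4, 5}  B6 = {3, 4, 5, 8}
Tree: B1–B2, B2–B3, B3–B4, B4–B5, B5–B6

Every bag has size at most 4, so the width is 4 − 1 = 3 and tw(G) ≤ 3. For the lower bound: the 4 vertex sets {1,2,7}, {6}, {0}, {3,4,5,8} are disjoint, each induces a connected subgraph, and every pair is joined by at least one edge of G. Contracting each set to a single vertex therefore yields K_{4} as a minor, and since treewidth is minor-monotone, tw(G) ≥ tw(K_{4}) = 3. The upper and lower bounds meet at 3, so that is the treewidth.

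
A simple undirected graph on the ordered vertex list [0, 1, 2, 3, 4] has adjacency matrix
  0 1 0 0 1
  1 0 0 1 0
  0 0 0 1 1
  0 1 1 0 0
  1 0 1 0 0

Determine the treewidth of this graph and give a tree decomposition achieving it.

The largest bag has 3 vertices, giving width 2; this decomposition certifies tw(G) ≤ 2. For the lower bound, G contains the cycle 0–1–3–2–4–0, so G is not a forest; only forests have treewidth ≤ 1, hence tw(G) ≥ 2. Hence tw(G) = 2 exactly.

Treewidth 2.
One such decomposition:
Bags: B1 = {0, 1, 3}  B2 = {0, 2, 3}  B3 = {0, 2, 4}
Tree: B1–B2, B2–B3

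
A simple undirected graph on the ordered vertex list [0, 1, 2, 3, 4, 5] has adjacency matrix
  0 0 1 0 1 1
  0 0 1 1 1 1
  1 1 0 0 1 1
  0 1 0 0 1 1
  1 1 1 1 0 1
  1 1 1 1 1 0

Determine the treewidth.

A width-3 tree decomposition is:
Bags: B1 = {1, 2, 4, 5}  B2 = {0, 2, 4, 5}  B3 = {1, 3, 4, 5}
Tree: B1–B2, B1–B3
Every bag has size at most 4, so the width is 4 − 1 = 3 and tw(G) ≤ 3. On the other hand G contains the 4-clique {0, 2, 4, 5}. A clique must lie in a single bag of any decomposition, so no decomposition can have width below 3. The upper and lower bounds meet at 3, so that is the treewidth.

3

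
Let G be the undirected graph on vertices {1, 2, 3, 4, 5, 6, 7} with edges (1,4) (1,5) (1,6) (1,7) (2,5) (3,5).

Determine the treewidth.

1

A width-1 tree decomposition is:
Bags: B1 = {2, 5}  B2 = {1, 5}  B3 = {1, 4}  B4 = {1, 7}  B5 = {3, 5}  B6 = {1, 6}
Tree: B1–B2, B2–B3, B3–B4, B1–B5, B2–B6
The largest bag has 2 vertices, giving width 1; this decomposition certifies tw(G) ≤ 1. G has an edge, so its treewidth is at least 1. Therefore the treewidth is 1.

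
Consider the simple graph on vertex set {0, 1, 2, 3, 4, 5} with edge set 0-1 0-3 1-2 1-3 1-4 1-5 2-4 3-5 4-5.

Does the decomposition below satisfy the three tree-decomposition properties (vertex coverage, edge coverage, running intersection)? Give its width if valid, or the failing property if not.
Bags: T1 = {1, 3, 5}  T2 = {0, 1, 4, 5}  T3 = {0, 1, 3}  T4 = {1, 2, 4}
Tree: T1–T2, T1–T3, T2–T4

A tree decomposition must satisfy three properties: every vertex lies in some bag; for every edge, both endpoints lie together in some bag; and for every vertex, the bags containing it form a connected subtree. Here bags containing vertex 0 are not connected in the tree, so the decomposition is invalid.

No — bags containing vertex 0 are not connected in the tree.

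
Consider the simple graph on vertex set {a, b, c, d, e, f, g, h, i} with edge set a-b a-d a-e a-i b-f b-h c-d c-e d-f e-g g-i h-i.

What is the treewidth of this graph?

3

A width-3 tree decomposition is:
Bags: B1 = {e, g, h, i}  B2 = {a, e, h, i}  B3 = {a, b, e, h}  B4 = {a, b, c, e}  B5 = {a, b, c, d}  B6 = {b, c, d, f}
Tree: B1–B2, B2–B3, B3–B4, B4–B5, B5–B6
The largest bag has 4 vertices, giving width 3; this decomposition certifies tw(G) ≤ 3. For the lower bound: the 4 vertex sets {g,h,i}, {e}, {a}, {b,c,d,f} are disjoint, each induces a connected subgraph, and every pair is joined by at least one edge of G. Contracting each set to a single vertex therefore yields K_{4} as a minor, and since treewidth is minor-monotone, tw(G) ≥ tw(K_{4}) = 3. Combining the bounds, tw(G) = 3.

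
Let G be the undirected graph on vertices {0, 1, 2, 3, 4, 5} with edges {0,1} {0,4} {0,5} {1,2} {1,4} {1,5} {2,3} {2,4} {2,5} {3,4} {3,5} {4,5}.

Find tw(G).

A width-3 tree decomposition is:
Bags: B1 = {2, 3, 4, 5}  B2 = {1, 2, 4, 5}  B3 = {0, 1, 4, 5}
Tree: B1–B2, B2–B3
Each bag holds 4 vertices, so the decomposition has width 3, which upper-bounds the treewidth. On the other hand G contains the 4-clique {0, 1, 4, 5}. A clique must lie in a single bag of any decomposition, so no decomposition can have width below 3. Combining the bounds, tw(G) = 3.

3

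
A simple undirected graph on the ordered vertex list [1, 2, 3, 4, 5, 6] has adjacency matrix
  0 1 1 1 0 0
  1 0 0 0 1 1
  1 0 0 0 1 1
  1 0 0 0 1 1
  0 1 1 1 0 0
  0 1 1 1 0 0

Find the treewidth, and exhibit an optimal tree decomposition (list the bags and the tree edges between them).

Treewidth 3.
One optimal decomposition is:
Bags: B1 = {1, 4, 5, 6}  B2 = {1, 3, 5, 6}  B3 = {1, 2, 5, 6}
Tree: B1–B2, B2–B3

Every bag has size at most 4, so the width is 4 − 1 = 3 and tw(G) ≤ 3. For the lower bound: the 4 vertex sets {4,6}, {3,5}, {1}, {2} are disjoint, each induces a connected subgraph, and every pair is joined by at least one edge of G. Contracting each set to a single vertex therefore yields K_{4} as a minor, and since treewidth is minor-monotone, tw(G) ≥ tw(K_{4}) = 3. The upper and lower bounds meet at 3, so that is the treewidth.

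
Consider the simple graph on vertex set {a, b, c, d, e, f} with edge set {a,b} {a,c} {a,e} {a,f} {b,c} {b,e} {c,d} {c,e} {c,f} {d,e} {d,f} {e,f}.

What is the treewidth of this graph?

3

A width-3 tree decomposition is:
Bags: B1 = {a, b, c, e}  B2 = {a, c, e, f}  B3 = {c, d, e, f}
Tree: B1–B2, B2–B3
The largest bag has 4 vertices, giving width 3; this decomposition certifies tw(G) ≤ 3. For the lower bound, the 4 vertices {c, d, e, f} are pairwise adjacent, and any tree decomposition puts a clique entirely inside one bag — forcing width ≥ 3. The upper and lower bounds meet at 3, so that is the treewidth.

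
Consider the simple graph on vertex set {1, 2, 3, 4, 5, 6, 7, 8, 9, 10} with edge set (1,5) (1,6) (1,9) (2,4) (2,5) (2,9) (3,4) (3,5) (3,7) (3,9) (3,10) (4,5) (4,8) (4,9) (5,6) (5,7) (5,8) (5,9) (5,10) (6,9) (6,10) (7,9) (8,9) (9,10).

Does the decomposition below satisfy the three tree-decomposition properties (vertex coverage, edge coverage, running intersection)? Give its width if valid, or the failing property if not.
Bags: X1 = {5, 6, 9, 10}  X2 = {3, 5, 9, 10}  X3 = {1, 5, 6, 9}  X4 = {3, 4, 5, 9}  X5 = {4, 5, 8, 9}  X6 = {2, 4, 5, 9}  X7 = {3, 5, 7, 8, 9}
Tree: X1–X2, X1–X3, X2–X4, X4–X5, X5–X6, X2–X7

No — bags containing vertex 8 are not connected in the tree.

A tree decomposition must satisfy three properties: every vertex lies in some bag; for every edge, both endpoints lie together in some bag; and for every vertex, the bags containing it form a connected subtree. Here bags containing vertex 8 are not connected in the tree, so the decomposition is invalid.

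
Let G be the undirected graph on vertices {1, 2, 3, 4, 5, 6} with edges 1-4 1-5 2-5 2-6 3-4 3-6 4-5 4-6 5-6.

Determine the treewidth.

2

A width-2 tree decomposition is:
Bags: B1 = {2, 5, 6}  B2 = {4, 5, 6}  B3 = {3, 4, 6}  B4 = {1, 4, 5}
Tree: B1–B2, B2–B3, B2–B4
The largest bag has 3 vertices, giving width 2; this decomposition certifies tw(G) ≤ 2. For the lower bound, the 3 vertices {2, 5, 6} are pairwise adjacent, and any tree decomposition puts a clique entirely inside one bag — forcing width ≥ 2. Therefore the treewidth is 2.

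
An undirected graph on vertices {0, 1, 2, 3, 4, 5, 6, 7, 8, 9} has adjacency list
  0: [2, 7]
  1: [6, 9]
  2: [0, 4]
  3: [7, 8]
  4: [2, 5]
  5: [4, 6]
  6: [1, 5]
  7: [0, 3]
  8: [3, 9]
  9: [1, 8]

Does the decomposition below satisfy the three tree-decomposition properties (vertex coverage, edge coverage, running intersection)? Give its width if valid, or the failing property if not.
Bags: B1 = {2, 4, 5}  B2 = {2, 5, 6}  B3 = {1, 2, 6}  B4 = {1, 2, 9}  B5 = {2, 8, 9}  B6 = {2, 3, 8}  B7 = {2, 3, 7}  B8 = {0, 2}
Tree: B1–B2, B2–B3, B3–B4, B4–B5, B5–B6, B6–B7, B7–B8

A tree decomposition must satisfy three properties: every vertex lies in some bag; for every edge, both endpoints lie together in some bag; and for every vertex, the bags containing it form a connected subtree. Here edge (7,0) lies in no bag, so the decomposition is invalid.

No — edge (7,0) lies in no bag.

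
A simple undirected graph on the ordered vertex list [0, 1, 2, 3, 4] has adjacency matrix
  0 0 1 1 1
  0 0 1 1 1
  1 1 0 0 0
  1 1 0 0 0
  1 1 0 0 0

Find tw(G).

A width-2 tree decomposition is:
Bags: B1 = {0, 1, 2}  B2 = {0, 1, 4}  B3 = {0, 1, 3}
Tree: B1–B2, B2–B3
Each bag holds 3 vertices, so the decomposition has width 2, which upper-bounds the treewidth. Since 0–2–1–4–0 is a cycle in G, G is not acyclic. Forests are exactly the graphs of treewidth ≤ 1, so tw(G) ≥ 2. Hence tw(G) = 2 exactly.

2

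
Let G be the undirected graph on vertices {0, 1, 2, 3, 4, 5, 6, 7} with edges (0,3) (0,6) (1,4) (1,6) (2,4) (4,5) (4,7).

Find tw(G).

1

A width-1 tree decomposition is:
Bags: B1 = {0, 6}  B2 = {1, 6}  B3 = {1, 4}  B4 = {4, 5}  B5 = {0, 3}  B6 = {4, 7}  B7 = {2, 4}
Tree: B1–B2, B2–B3, B3–B4, B1–B5, B3–B6, B4–B7
Every bag has size at most 2, so the width is 2 − 1 = 1 and tw(G) ≤ 1. Since G has at least one edge (e.g. 0–6), it is not an edgeless graph, so tw(G) ≥ 1. Hence tw(G) = 1 exactly.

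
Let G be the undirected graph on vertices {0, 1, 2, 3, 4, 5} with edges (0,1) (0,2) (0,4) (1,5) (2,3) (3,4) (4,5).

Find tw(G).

2

A width-2 tree decomposition is:
Bags: B1 = {1, 4, 5}  B2 = {0, 1, 4}  B3 = {0, 3, 4}  B4 = {0, 2, 3}
Tree: B1–B2, B2–B3, B3–B4
Every bag has size at most 3, so the width is 3 − 1 = 2 and tw(G) ≤ 2. Since 5–1–0–4–5 is a cycle in G, G is not acyclic. Forests are exactly the graphs of treewidth ≤ 1, so tw(G) ≥ 2. Combining the bounds, tw(G) = 2.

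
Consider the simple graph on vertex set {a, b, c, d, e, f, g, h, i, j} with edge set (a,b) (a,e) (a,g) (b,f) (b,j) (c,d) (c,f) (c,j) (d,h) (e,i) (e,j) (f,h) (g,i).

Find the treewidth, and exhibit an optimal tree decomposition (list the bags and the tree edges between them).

Every bag has size at most 3, so the width is 3 − 1 = 2 and tw(G) ≤ 2. For the lower bound, G contains the cycle g–i–e–a–g, so G is not a forest; only forests have treewidth ≤ 1, hence tw(G) ≥ 2. Combining the bounds, tw(G) = 2.

Treewidth 2.
Bags: B1 = {a, g, i}  B2 = {a, e, i}  B3 = {a, b, e}  B4 = {b, e, j}  B5 = {b, f, j}  B6 = {c, f, j}  B7 = {c, f, h}  B8 = {c, d, h}
Tree: B1–B2, B2–B3, B3–B4, B4–B5, B5–B6, B6–B7, B7–B8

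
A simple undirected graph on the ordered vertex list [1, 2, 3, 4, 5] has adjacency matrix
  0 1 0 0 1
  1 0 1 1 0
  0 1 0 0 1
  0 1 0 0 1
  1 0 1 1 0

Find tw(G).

2

A width-2 tree decomposition is:
Bags: B1 = {2, 4, 5}  B2 = {2, 3, 5}  B3 = {1, 2, 5}
Tree: B1–B2, B2–B3
The largest bag has 3 vertices, giving width 2; this decomposition certifies tw(G) ≤ 2. The edges 4–5–3–2–4 form a cycle, so G is not a tree and its treewidth is at least 2. Therefore the treewidth is 2.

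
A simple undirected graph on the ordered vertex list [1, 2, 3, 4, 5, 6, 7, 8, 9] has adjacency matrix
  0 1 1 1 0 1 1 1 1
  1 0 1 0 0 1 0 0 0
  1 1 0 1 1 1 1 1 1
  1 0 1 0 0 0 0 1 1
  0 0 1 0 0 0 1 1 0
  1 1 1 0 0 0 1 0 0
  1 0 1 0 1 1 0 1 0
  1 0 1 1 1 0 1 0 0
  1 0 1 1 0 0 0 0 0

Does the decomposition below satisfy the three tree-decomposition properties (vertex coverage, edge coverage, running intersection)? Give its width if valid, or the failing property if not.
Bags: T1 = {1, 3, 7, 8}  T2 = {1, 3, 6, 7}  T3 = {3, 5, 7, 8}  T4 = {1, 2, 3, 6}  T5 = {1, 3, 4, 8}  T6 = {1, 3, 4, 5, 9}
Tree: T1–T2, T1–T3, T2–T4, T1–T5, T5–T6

No — bags containing vertex 5 are not connected in the tree.

A tree decomposition must satisfy three properties: every vertex lies in some bag; for every edge, both endpoints lie together in some bag; and for every vertex, the bags containing it form a connected subtree. Here bags containing vertex 5 are not connected in the tree, so the decomposition is invalid.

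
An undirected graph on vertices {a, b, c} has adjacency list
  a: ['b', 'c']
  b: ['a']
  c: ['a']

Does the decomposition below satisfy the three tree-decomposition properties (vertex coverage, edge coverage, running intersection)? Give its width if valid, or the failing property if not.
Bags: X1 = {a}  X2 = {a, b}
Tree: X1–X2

No — vertex c appears in no bag.

A tree decomposition must satisfy three properties: every vertex lies in some bag; for every edge, both endpoints lie together in some bag; and for every vertex, the bags containing it form a connected subtree. Here vertex c appears in no bag, so the decomposition is invalid.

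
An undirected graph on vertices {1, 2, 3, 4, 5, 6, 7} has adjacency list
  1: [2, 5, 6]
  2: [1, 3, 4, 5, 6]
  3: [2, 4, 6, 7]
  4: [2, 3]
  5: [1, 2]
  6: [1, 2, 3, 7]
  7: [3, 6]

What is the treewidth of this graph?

2

A width-2 tree decomposition is:
Bags: B1 = {2, 3, 6}  B2 = {3, 6, 7}  B3 = {2, 3, 4}  B4 = {1, 2, 6}  B5 = {1, 2, 5}
Tree: B1–B2, B1–B3, B1–B4, B4–B5
The largest bag has 3 vertices, giving width 2; this decomposition certifies tw(G) ≤ 2. Conversely, {1, 2, 5} is a clique of size 3, and the vertices of any clique must share a bag in every tree decomposition; so some bag has ≥ 3 vertices and tw(G) ≥ 2. Therefore the treewidth is 2.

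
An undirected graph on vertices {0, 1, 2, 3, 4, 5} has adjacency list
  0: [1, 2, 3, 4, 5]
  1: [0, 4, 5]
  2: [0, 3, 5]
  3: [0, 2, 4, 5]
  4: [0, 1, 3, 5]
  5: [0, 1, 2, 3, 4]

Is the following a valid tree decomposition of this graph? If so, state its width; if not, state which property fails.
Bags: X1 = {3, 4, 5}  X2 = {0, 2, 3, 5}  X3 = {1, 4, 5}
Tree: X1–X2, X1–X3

No — edge (0,4) lies in no bag.

A tree decomposition must satisfy three properties: every vertex lies in some bag; for every edge, both endpoints lie together in some bag; and for every vertex, the bags containing it form a connected subtree. Here edge (0,4) lies in no bag, so the decomposition is invalid.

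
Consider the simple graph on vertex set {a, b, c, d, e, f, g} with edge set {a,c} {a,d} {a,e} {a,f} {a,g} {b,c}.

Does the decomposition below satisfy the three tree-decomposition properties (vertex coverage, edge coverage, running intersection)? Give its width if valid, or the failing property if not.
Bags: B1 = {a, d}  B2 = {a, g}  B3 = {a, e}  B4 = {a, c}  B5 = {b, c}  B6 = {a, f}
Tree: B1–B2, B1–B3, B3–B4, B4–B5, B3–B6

Vertex coverage: the bags together contain {a, b, c, d, e, f, g}, the full vertex set. Edge coverage: each edge of G has both endpoints in at least one bag. Running intersection: for every vertex, the bags containing it form a connected subtree. All three properties hold, so this is a valid tree decomposition of width max|bag| − 1 = 1, and hence tw(G) ≤ 1.

Yes; width 1.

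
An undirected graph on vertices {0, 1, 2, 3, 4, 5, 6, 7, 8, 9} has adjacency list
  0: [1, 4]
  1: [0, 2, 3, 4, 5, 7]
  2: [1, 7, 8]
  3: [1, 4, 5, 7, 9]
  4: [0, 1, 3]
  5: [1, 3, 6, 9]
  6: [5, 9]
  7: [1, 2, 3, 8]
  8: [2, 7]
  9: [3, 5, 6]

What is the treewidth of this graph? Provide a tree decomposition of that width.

Treewidth 2.
One optimal decomposition is:
Bags: B1 = {3, 5, 9}  B2 = {1, 3, 5}  B3 = {5, 6, 9}  B4 = {1, 3, 4}  B5 = {0, 1, 4}  B6 = {1, 3, 7}  B7 = {1, 2, 7}  B8 = {2, 7, 8}
Tree: B1–B2, B1–B3, B2–B4, B4–B5, B4–B6, B6–B7, B7–B8

Each bag holds 3 vertices, so the decomposition has width 2, which upper-bounds the treewidth. Conversely, {2, 7, 8} is a clique of size 3, and the vertices of any clique must share a bag in every tree decomposition; so some bag has ≥ 3 vertices and tw(G) ≥ 2. The upper and lower bounds meet at 2, so that is the treewidth.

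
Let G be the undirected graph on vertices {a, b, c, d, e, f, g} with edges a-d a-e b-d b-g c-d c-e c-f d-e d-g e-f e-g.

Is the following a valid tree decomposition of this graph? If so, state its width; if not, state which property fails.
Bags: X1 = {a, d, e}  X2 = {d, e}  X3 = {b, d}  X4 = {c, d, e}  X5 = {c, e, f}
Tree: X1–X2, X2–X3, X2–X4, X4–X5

No — vertex g appears in no bag.

A tree decomposition must satisfy three properties: every vertex lies in some bag; for every edge, both endpoints lie together in some bag; and for every vertex, the bags containing it form a connected subtree. Here vertex g appears in no bag, so the decomposition is invalid.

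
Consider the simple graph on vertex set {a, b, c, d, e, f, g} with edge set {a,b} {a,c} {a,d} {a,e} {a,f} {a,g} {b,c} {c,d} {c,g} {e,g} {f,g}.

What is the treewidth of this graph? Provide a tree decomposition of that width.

Treewidth 2.
Bags: B1 = {a, b, c}  B2 = {a, c, g}  B3 = {a, f, g}  B4 = {a, c, d}  B5 = {a, e, g}
Tree: B1–B2, B2–B3, B2–B4, B3–B5

Every bag has size at most 3, so the width is 3 − 1 = 2 and tw(G) ≤ 2. For the lower bound, the 3 vertices {a, c, d} are pairwise adjacent, and any tree decomposition puts a clique entirely inside one bag — forcing width ≥ 2. Hence tw(G) = 2 exactly.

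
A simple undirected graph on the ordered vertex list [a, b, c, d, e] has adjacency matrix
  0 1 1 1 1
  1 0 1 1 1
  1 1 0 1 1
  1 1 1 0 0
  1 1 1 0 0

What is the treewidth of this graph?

A width-3 tree decomposition is:
Bags: B1 = {a, b, c, d}  B2 = {a, b, c, e}
Tree: B1–B2
Each bag holds 4 vertices, so the decomposition has width 3, which upper-bounds the treewidth. Conversely, {a, b, c, d} is a clique of size 4, and the vertices of any clique must share a bag in every tree decomposition; so some bag has ≥ 4 vertices and tw(G) ≥ 3. Combining the bounds, tw(G) = 3.

3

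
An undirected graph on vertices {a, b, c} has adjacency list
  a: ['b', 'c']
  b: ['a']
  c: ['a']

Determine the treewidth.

A width-1 tree decomposition is:
Bags: B1 = {a, c}  B2 = {a, b}
Tree: B1–B2
Each bag holds 2 vertices, so the decomposition has width 1, which upper-bounds the treewidth. Any graph with an edge has treewidth ≥ 1, and G has the edge a–c. The upper and lower bounds meet at 1, so that is the treewidth.

1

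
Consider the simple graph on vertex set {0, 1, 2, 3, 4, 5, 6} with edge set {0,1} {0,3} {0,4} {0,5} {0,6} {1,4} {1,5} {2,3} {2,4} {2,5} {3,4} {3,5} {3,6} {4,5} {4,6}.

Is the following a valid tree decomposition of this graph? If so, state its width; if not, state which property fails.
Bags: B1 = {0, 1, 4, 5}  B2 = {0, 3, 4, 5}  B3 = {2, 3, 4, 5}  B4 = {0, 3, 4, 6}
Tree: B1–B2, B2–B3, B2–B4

Every vertex of G appears in some bag (union = {0, 1, 2, 3, 4, 5, 6}); every edge is covered by a bag; and for each vertex v the set of bags containing v is connected in the bag tree. The decomposition is therefore valid. The largest bag has 4 vertices, so the width is 3.

Yes; width 3.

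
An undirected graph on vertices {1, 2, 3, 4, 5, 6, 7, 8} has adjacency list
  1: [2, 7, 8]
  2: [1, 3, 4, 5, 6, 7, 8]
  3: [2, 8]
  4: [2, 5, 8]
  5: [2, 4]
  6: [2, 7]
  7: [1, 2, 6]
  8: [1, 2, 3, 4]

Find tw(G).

2

A width-2 tree decomposition is:
Bags: B1 = {1, 2, 7}  B2 = {1, 2, 8}  B3 = {2, 3, 8}  B4 = {2, 4, 8}  B5 = {2, 4, 5}  B6 = {2, 6, 7}
Tree: B1–B2, B2–B3, B3–B4, B4–B5, B1–B6
Every bag has size at most 3, so the width is 3 − 1 = 2 and tw(G) ≤ 2. For the lower bound, the 3 vertices {1, 2, 8} are pairwise adjacent, and any tree decomposition puts a clique entirely inside one bag — forcing width ≥ 2. Combining the bounds, tw(G) = 2.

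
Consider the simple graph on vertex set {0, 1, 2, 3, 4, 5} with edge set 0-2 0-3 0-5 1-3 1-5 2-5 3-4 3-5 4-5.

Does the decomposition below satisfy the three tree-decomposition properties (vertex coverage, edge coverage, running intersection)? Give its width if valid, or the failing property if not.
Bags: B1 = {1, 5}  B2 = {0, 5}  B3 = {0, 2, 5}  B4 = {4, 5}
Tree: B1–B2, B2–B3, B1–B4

A tree decomposition must satisfy three properties: every vertex lies in some bag; for every edge, both endpoints lie together in some bag; and for every vertex, the bags containing it form a connected subtree. Here vertex 3 appears in no bag, so the decomposition is invalid.

No — vertex 3 appears in no bag.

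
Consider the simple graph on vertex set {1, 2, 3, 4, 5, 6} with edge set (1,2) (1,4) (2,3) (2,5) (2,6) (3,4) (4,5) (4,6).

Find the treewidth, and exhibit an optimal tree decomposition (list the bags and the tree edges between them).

Treewidth 2.
One such decomposition:
Bags: B1 = {1, 2, 4}  B2 = {2, 3, 4}  B3 = {2, 4, 6}  B4 = {2, 4, 5}
Tree: B1–B2, B2–B3, B3–B4

Each bag holds 3 vertices, so the decomposition has width 2, which upper-bounds the treewidth. The edges 2–1–4–3–2 form a cycle, so G is not a tree and its treewidth is at least 2. Combining the bounds, tw(G) = 2.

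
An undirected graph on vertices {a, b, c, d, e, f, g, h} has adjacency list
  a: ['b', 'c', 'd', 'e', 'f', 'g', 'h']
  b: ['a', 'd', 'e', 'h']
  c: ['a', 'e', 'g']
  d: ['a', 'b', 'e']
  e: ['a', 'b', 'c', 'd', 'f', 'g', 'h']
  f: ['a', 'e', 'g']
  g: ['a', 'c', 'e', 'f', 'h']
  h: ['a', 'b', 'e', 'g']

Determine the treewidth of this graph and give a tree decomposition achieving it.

The largest bag has 4 vertices, giving width 3; this decomposition certifies tw(G) ≤ 3. For the lower bound, the 4 vertices {a, b, d, e} are pairwise adjacent, and any tree decomposition puts a clique entirely inside one bag — forcing width ≥ 3. Hence tw(G) = 3 exactly.

Treewidth 3.
One such decomposition:
Bags: B1 = {a, e, g, h}  B2 = {a, e, f, g}  B3 = {a, c, e, g}  B4 = {a, b, e, h}  B5 = {a, b, d, e}
Tree: B1–B2, B1–B3, B1–B4, B4–B5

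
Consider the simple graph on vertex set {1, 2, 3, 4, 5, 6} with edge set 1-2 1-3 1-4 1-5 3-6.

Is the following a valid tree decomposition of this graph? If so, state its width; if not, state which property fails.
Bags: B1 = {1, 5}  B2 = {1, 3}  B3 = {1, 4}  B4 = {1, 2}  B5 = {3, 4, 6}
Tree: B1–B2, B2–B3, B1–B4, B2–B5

A tree decomposition must satisfy three properties: every vertex lies in some bag; for every edge, both endpoints lie together in some bag; and for every vertex, the bags containing it form a connected subtree. Here bags containing vertex 4 are not connected in the tree, so the decomposition is invalid.

No — bags containing vertex 4 are not connected in the tree.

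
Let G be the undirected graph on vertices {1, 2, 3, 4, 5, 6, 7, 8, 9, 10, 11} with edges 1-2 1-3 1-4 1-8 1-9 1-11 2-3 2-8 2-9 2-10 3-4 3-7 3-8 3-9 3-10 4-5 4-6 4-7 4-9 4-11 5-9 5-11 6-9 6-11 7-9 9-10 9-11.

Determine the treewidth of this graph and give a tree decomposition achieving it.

Every bag has size at most 4, so the width is 4 − 1 = 3 and tw(G) ≤ 3. For the lower bound, the 4 vertices {1, 2, 3, 8} are pairwise adjacent, and any tree decomposition puts a clique entirely inside one bag — forcing width ≥ 3. Hence tw(G) = 3 exactly.

Treewidth 3.
Bags: B1 = {1, 4, 9, 11}  B2 = {1, 3, 4, 9}  B3 = {4, 6, 9, 11}  B4 = {4, 5, 9, 11}  B5 = {3, 4, 7, 9}  B6 = {1, 2, 3, 9}  B7 = {1, 2, 3, 8}  B8 = {2, 3, 9, 10}
Tree: B1–B2, B1–B3, B1–B4, B2–B5, B2–B6, B6–B7, B6–B8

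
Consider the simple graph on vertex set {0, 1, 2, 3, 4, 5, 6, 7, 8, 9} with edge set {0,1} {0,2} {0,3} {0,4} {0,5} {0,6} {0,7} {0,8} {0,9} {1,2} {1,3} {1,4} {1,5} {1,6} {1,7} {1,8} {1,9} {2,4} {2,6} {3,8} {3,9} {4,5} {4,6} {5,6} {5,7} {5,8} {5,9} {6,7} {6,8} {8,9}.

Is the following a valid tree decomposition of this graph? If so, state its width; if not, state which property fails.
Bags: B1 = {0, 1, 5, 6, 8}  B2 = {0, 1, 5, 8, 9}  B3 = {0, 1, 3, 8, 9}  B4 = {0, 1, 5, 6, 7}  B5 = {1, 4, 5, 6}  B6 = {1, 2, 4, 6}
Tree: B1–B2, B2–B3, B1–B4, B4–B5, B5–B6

A tree decomposition must satisfy three properties: every vertex lies in some bag; for every edge, both endpoints lie together in some bag; and for every vertex, the bags containing it form a connected subtree. Here edge (0,4) lies in no bag, so the decomposition is invalid.

No — edge (0,4) lies in no bag.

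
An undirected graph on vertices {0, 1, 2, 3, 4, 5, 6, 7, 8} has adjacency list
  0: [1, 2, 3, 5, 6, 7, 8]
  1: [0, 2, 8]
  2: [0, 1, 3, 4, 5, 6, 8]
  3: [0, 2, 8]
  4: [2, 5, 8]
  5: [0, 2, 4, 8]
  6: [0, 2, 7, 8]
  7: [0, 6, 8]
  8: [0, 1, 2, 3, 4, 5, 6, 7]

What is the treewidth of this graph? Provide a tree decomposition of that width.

Treewidth 3.
One optimal decomposition is:
Bags: B1 = {0, 1, 2, 8}  B2 = {0, 2, 5, 8}  B3 = {0, 2, 3, 8}  B4 = {2, 4, 5, 8}  B5 = {0, 2, 6, 8}  B6 = {0, 6, 7, 8}
Tree: B1–B2, B1–B3, B2–B4, B2–B5, B5–B6

Each bag holds 4 vertices, so the decomposition has width 3, which upper-bounds the treewidth. For the lower bound, the 4 vertices {0, 1, 2, 8} are pairwise adjacent, and any tree decomposition puts a clique entirely inside one bag — forcing width ≥ 3. Hence tw(G) = 3 exactly.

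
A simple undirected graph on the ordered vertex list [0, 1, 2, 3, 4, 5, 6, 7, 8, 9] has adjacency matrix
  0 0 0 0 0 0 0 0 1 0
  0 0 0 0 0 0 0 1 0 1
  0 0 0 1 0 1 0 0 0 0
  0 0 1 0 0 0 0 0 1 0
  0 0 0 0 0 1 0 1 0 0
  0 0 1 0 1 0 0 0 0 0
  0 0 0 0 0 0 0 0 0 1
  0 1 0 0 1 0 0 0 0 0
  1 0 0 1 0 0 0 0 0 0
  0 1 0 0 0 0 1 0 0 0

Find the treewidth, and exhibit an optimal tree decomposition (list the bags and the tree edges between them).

The largest bag has 2 vertices, giving width 1; this decomposition certifies tw(G) ≤ 1. Any graph with an edge has treewidth ≥ 1, and G has the edge 0–8. Therefore the treewidth is 1.

Treewidth 1.
One optimal decomposition is:
Bags: B1 = {0, 8}  B2 = {3, 8}  B3 = {2, 3}  B4 = {2, 5}  B5 = {4, 5}  B6 = {4, 7}  B7 = {1, 7}  B8 = {1, 9}  B9 = {6, 9}
Tree: B1–B2, B2–B3, B3–B4, B4–B5, B5–B6, B6–B7, B7–B8, B8–B9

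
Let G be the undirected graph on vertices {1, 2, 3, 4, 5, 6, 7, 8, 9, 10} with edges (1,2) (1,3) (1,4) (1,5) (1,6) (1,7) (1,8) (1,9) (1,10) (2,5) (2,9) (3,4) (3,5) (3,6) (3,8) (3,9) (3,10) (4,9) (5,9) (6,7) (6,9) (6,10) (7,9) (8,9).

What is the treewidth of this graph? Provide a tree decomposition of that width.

The largest bag has 4 vertices, giving width 3; this decomposition certifies tw(G) ≤ 3. On the other hand G contains the 4-clique {1, 2, 5, 9}. A clique must lie in a single bag of any decomposition, so no decomposition can have width below 3. Therefore the treewidth is 3.

Treewidth 3.
One such decomposition:
Bags: B1 = {1, 3, 6, 9}  B2 = {1, 3, 4, 9}  B3 = {1, 3, 8, 9}  B4 = {1, 3, 6, 10}  B5 = {1, 3, 5, 9}  B6 = {1, 2, 5, 9}  B7 = {1, 6, 7, 9}
Tree: B1–B2, B1–B3, B1–B4, B2–B5, B5–B6, B1–B7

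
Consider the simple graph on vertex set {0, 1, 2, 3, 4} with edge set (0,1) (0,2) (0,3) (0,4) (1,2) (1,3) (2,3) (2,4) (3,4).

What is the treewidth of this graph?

A width-3 tree decomposition is:
Bags: B1 = {0, 1, 2, 3}  B2 = {0, 2, 3, 4}
Tree: B1–B2
Every bag has size at most 4, so the width is 4 − 1 = 3 and tw(G) ≤ 3. Conversely, {0, 1, 2, 3} is a clique of size 4, and the vertices of any clique must share a bag in every tree decomposition; so some bag has ≥ 4 vertices and tw(G) ≥ 3. The upper and lower bounds meet at 3, so that is the treewidth.

3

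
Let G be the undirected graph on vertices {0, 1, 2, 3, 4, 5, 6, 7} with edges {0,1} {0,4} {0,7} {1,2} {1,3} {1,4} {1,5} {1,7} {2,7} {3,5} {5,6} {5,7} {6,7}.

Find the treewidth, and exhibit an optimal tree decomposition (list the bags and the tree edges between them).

Each bag holds 3 vertices, so the decomposition has width 2, which upper-bounds the treewidth. Conversely, {1, 3, 5} is a clique of size 3, and the vertices of any clique must share a bag in every tree decomposition; so some bag has ≥ 3 vertices and tw(G) ≥ 2. The upper and lower bounds meet at 2, so that is the treewidth.

Treewidth 2.
One such decomposition:
Bags: B1 = {1, 5, 7}  B2 = {1, 2, 7}  B3 = {5, 6, 7}  B4 = {0, 1, 7}  B5 = {1, 3, 5}  B6 = {0, 1, 4}
Tree: B1–B2, B1–B3, B2–B4, B1–B5, B4–B6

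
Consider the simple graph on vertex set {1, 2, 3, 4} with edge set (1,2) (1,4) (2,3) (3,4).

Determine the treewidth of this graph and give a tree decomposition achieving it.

Treewidth 2.
Bags: B1 = {1, 2, 4}  B2 = {2, 3, 4}
Tree: B1–B2

Every bag has size at most 3, so the width is 3 − 1 = 2 and tw(G) ≤ 2. For the lower bound, G contains the cycle 4–1–2–3–4, so G is not a forest; only forests have treewidth ≤ 1, hence tw(G) ≥ 2. Combining the bounds, tw(G) = 2.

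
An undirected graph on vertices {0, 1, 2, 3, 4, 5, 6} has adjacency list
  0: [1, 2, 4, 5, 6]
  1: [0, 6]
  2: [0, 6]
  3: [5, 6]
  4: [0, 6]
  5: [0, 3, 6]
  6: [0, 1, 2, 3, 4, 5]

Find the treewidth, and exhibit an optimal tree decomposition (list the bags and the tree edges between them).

Each bag holds 3 vertices, so the decomposition has width 2, which upper-bounds the treewidth. For the lower bound, the 3 vertices {0, 1, 6} are pairwise adjacent, and any tree decomposition puts a clique entirely inside one bag — forcing width ≥ 2. Hence tw(G) = 2 exactly.

Treewidth 2.
One such decomposition:
Bags: B1 = {0, 1, 6}  B2 = {0, 5, 6}  B3 = {3, 5, 6}  B4 = {0, 4, 6}  B5 = {0, 2, 6}
Tree: B1–B2, B2–B3, B1–B4, B4–B5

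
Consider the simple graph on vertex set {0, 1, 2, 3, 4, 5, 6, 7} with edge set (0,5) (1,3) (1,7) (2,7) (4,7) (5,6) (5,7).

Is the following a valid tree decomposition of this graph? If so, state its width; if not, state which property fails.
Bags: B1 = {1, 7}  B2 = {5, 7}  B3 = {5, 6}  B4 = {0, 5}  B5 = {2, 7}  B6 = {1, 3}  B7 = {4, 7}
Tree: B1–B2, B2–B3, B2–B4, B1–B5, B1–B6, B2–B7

Vertex coverage: the bags together contain {0, 1, 2, 3, 4, 5, 6, 7}, the full vertex set. Edge coverage: each edge of G has both endpoints in at least one bag. Running intersection: for every vertex, the bags containing it form a connected subtree. All three properties hold, so this is a valid tree decomposition of width max|bag| − 1 = 1, and hence tw(G) ≤ 1.

Yes; width 1.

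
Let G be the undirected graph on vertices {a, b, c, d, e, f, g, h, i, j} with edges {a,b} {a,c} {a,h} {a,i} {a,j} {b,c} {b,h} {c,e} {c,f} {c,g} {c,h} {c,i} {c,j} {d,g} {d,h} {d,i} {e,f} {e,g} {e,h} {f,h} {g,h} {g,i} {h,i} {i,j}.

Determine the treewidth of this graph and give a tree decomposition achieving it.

Treewidth 3.
Bags: B1 = {a, c, h, i}  B2 = {c, g, h, i}  B3 = {c, e, g, h}  B4 = {c, e, f, h}  B5 = {a, c, i, j}  B6 = {d, g, h, i}  B7 = {a, b, c, h}
Tree: B1–B2, B2–B3, B3–B4, B1–B5, B2–B6, B1–B7

Each bag holds 4 vertices, so the decomposition has width 3, which upper-bounds the treewidth. For the lower bound, the 4 vertices {a, c, i, j} are pairwise adjacent, and any tree decomposition puts a clique entirely inside one bag — forcing width ≥ 3. Combining the bounds, tw(G) = 3.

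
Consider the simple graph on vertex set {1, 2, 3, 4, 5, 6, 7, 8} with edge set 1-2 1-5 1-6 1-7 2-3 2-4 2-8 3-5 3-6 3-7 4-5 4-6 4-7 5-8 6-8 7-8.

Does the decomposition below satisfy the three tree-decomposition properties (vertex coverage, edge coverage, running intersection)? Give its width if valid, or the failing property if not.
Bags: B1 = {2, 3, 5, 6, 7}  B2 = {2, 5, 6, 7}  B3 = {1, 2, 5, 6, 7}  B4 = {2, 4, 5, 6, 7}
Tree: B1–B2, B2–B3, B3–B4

A tree decomposition must satisfy three properties: every vertex lies in some bag; for every edge, both endpoints lie together in some bag; and for every vertex, the bags containing it form a connected subtree. Here vertex 8 appears in no bag, so the decomposition is invalid.

No — vertex 8 appears in no bag.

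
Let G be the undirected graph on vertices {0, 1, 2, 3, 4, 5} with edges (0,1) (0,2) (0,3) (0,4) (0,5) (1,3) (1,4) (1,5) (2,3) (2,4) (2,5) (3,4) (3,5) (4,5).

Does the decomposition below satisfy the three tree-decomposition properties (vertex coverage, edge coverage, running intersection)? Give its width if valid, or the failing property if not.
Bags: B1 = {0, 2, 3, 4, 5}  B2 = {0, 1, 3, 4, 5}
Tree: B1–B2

Yes; width 4.

Every vertex of G appears in some bag (union = {0, 1, 2, 3, 4, 5}); every edge is covered by a bag; and for each vertex v the set of bags containing v is connected in the bag tree. The decomposition is therefore valid. The largest bag has 5 vertices, so the width is 4.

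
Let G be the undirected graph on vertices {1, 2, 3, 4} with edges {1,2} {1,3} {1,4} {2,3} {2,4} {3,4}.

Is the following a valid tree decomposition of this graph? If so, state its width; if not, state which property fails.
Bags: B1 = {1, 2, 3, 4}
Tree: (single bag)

Yes; width 3.

Checking the three conditions: (i) the bags cover all of {1, 2, 3, 4}; (ii) for each edge, some bag contains both endpoints; (iii) the bags containing any fixed vertex form a subtree. All hold, so the decomposition is valid with width 4 − 1 = 3.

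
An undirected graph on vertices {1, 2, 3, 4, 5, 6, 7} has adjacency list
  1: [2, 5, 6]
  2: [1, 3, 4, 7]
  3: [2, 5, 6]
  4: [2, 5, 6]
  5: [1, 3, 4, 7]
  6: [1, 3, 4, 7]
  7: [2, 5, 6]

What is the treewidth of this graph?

3

A width-3 tree decomposition is:
Bags: B1 = {2, 5, 6, 7}  B2 = {2, 4, 5, 6}  B3 = {2, 3, 5, 6}  B4 = {1, 2, 5, 6}
Tree: B1–B2, B2–B3, B3–B4
Every bag has size at most 4, so the width is 4 − 1 = 3 and tw(G) ≤ 3. For the lower bound: the 4 vertex sets {5,7}, {2,4}, {6}, {3} are disjoint, each induces a connected subgraph, and every pair is joined by at least one edge of G. Contracting each set to a single vertex therefore yields K_{4} as a minor, and since treewidth is minor-monotone, tw(G) ≥ tw(K_{4}) = 3. The upper and lower bounds meet at 3, so that is the treewidth.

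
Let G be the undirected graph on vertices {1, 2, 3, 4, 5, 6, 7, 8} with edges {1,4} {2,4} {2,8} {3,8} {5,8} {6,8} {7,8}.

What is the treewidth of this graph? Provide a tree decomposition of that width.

Treewidth 1.
One optimal decomposition is:
Bags: B1 = {5, 8}  B2 = {2, 8}  B3 = {3, 8}  B4 = {7, 8}  B5 = {2, 4}  B6 = {1, 4}  B7 = {6, 8}
Tree: B1–B2, B1–B3, B1–B4, B2–B5, B5–B6, B3–B7

Every bag has size at most 2, so the width is 2 − 1 = 1 and tw(G) ≤ 1. G has an edge, so its treewidth is at least 1. Hence tw(G) = 1 exactly.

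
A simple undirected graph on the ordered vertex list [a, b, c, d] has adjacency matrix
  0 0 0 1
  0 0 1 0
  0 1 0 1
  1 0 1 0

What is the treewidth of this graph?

1

A width-1 tree decomposition is:
Bags: B1 = {a, d}  B2 = {c, d}  B3 = {b, c}
Tree: B1–B2, B2–B3
Each bag holds 2 vertices, so the decomposition has width 1, which upper-bounds the treewidth. Since G has at least one edge (e.g. a–d), it is not an edgeless graph, so tw(G) ≥ 1. Therefore the treewidth is 1.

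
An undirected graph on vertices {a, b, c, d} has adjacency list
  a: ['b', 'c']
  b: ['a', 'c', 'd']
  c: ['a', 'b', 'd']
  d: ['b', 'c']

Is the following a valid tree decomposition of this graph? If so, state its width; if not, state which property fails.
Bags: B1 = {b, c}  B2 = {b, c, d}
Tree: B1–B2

A tree decomposition must satisfy three properties: every vertex lies in some bag; for every edge, both endpoints lie together in some bag; and for every vertex, the bags containing it form a connected subtree. Here vertex a appears in no bag, so the decomposition is invalid.

No — vertex a appears in no bag.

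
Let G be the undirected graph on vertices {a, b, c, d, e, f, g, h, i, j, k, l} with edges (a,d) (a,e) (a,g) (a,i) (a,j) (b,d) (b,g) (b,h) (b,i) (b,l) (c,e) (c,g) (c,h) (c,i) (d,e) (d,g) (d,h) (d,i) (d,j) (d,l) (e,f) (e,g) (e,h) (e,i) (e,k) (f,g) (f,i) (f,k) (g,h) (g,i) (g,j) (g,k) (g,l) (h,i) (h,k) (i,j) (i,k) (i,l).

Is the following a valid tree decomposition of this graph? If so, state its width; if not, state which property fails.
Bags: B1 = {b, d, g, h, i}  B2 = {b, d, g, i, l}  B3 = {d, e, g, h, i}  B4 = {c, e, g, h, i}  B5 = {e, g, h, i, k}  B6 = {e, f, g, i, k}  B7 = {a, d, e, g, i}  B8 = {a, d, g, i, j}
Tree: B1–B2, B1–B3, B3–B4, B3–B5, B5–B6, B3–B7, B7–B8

Every vertex of G appears in some bag (union = {a, b, c, d, e, f, g, h, i, j, k, l}); every edge is covered by a bag; and for each vertex v the set of bags containing v is connected in the bag tree. The decomposition is therefore valid. The largest bag has 5 vertices, so the width is 4.

Yes; width 4.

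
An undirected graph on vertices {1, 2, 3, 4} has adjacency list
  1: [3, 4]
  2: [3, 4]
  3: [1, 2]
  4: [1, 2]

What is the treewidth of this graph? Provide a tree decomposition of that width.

The largest bag has 3 vertices, giving width 2; this decomposition certifies tw(G) ≤ 2. For the lower bound, G contains the cycle 3–2–4–1–3, so G is not a forest; only forests have treewidth ≤ 1, hence tw(G) ≥ 2. Hence tw(G) = 2 exactly.

Treewidth 2.
One such decomposition:
Bags: B1 = {2, 3, 4}  B2 = {1, 3, 4}
Tree: B1–B2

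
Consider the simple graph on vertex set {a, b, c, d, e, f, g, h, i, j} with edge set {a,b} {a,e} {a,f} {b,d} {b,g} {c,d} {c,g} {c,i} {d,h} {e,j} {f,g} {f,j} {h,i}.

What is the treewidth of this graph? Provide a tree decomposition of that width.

The largest bag has 3 vertices, giving width 2; this decomposition certifies tw(G) ≤ 2. The edges j–e–a–f–j form a cycle, so G is not a tree and its treewidth is at least 2. Therefore the treewidth is 2.

Treewidth 2.
One optimal decomposition is:
Bags: B1 = {e, f, j}  B2 = {a, e, f}  B3 = {a, f, g}  B4 = {a, b, g}  B5 = {b, c, g}  B6 = {b, c, d}  B7 = {c, d, i}  B8 = {d, h, i}
Tree: B1–B2, B2–B3, B3–B4, B4–B5, B5–B6, B6–B7, B7–B8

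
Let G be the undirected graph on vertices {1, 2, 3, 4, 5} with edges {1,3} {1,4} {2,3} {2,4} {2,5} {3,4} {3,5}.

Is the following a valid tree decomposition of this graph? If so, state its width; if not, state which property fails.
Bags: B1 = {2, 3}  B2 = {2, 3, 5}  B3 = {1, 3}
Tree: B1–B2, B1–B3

No — vertex 4 appears in no bag.

A tree decomposition must satisfy three properties: every vertex lies in some bag; for every edge, both endpoints lie together in some bag; and for every vertex, the bags containing it form a connected subtree. Here vertex 4 appears in no bag, so the decomposition is invalid.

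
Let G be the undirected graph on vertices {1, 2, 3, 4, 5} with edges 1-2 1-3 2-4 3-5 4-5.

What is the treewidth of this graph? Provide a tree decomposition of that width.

Each bag holds 3 vertices, so the decomposition has width 2, which upper-bounds the treewidth. Since 5–3–1–2–4–5 is a cycle in G, G is not acyclic. Forests are exactly the graphs of treewidth ≤ 1, so tw(G) ≥ 2. Hence tw(G) = 2 exactly.

Treewidth 2.
One optimal decomposition is:
Bags: B1 = {1, 3, 5}  B2 = {1, 2, 5}  B3 = {2, 4, 5}
Tree: B1–B2, B2–B3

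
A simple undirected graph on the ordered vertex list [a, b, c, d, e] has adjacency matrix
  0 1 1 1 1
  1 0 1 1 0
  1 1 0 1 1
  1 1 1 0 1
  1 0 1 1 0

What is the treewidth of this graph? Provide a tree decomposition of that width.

Every bag has size at most 4, so the width is 4 − 1 = 3 and tw(G) ≤ 3. On the other hand G contains the 4-clique {a, c, d, e}. A clique must lie in a single bag of any decomposition, so no decomposition can have width below 3. Hence tw(G) = 3 exactly.

Treewidth 3.
One optimal decomposition is:
Bags: B1 = {a, b, c, d}  B2 = {a, c, d, e}
Tree: B1–B2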